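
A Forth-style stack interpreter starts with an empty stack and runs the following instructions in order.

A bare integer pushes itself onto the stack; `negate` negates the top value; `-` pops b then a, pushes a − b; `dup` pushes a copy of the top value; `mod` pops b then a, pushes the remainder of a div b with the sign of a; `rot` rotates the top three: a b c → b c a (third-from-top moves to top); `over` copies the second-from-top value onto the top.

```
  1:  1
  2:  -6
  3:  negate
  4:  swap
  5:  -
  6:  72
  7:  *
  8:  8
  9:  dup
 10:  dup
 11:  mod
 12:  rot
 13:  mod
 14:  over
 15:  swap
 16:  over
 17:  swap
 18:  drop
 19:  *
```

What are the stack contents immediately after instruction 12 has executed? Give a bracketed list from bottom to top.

[8, 0, 360]

1       [1]
-6      [1, -6]
negate  [1, 6]
swap    [6, 1]
-       [5]
72      [5, 72]
*       [360]
8       [360, 8]
dup     [360, 8, 8]
dup     [360, 8, 8, 8]
mod     [360, 8, 0]
rot     [8, 0, 360]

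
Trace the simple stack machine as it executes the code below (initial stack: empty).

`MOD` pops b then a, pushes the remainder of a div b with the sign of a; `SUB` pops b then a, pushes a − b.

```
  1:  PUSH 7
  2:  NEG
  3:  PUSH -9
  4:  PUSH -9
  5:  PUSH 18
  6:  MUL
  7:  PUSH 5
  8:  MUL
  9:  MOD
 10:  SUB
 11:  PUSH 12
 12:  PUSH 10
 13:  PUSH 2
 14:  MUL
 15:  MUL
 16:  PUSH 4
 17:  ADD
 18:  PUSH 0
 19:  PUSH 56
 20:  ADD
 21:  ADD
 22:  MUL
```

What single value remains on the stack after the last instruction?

PUSH 7  -> 7
NEG     -> -7
PUSH -9 -> -7 -9
PUSH -9 -> -7 -9 -9
PUSH 18 -> -7 -9 -9 18
MUL     -> -7 -9 -162
PUSH 5  -> -7 -9 -162 5
MUL     -> -7 -9 -810
MOD     -> -7 -9
SUB     -> 2
PUSH 12 -> 2 12
PUSH 10 -> 2 12 10
PUSH 2  -> 2 12 10 2
MUL     -> 2 12 20
MUL     -> 2 240
PUSH 4  -> 2 240 4
ADD     -> 2 244
PUSH 0  -> 2 244 0
PUSH 56 -> 2 244 0 56
ADD     -> 2 244 56
ADD     -> 2 300
MUL     -> 600

600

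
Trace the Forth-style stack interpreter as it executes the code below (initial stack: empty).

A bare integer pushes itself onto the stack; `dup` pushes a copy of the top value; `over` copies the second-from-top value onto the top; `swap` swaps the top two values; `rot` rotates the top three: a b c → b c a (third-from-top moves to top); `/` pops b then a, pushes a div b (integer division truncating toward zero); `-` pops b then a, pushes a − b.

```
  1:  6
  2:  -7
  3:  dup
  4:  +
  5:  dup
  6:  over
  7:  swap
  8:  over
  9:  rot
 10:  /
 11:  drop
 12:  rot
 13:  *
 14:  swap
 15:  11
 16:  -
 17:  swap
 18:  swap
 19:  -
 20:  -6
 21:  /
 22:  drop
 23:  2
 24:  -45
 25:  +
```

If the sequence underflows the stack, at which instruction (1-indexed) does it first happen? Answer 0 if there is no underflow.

0

6    : [6]
-7   : [6, -7]
dup  : [6, -7, -7]
+    : [6, -14]
dup  : [6, -14, -14]
over : [6, -14, -14, -14]
swap : [6, -14, -14, -14]
over : [6, -14, -14, -14, -14]
rot  : [6, -14, -14, -14, -14]
/    : [6, -14, -14, 1]
drop : [6, -14, -14]
rot  : [-14, -14, 6]
*    : [-14, -84]
swap : [-84, -14]
11   : [-84, -14, 11]
-    : [-84, -25]
swap : [-25, -84]
swap : [-84, -25]
-    : [-59]
-6   : [-59, -6]
/    : [9]
drop : []
2    : [2]
-45  : [2, -45]
+    : [-43]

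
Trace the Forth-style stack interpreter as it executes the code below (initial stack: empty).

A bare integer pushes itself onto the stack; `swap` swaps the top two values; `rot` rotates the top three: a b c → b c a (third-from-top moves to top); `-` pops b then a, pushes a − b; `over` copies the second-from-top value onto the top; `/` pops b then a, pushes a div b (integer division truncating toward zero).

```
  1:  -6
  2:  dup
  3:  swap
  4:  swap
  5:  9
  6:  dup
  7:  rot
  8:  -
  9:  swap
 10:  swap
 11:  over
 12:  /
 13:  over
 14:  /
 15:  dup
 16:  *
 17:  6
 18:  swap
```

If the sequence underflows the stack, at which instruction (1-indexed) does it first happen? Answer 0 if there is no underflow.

-6   : -6
dup  : -6 -6
swap : -6 -6
swap : -6 -6
9    : -6 -6 9
dup  : -6 -6 9 9
rot  : -6 9 9 -6
-    : -6 9 15
swap : -6 15 9
swap : -6 9 15
over : -6 9 15 9
/    : -6 9 1
over : -6 9 1 9
/    : -6 9 0
dup  : -6 9 0 0
*    : -6 9 0
6    : -6 9 0 6
swap : -6 9 6 0

0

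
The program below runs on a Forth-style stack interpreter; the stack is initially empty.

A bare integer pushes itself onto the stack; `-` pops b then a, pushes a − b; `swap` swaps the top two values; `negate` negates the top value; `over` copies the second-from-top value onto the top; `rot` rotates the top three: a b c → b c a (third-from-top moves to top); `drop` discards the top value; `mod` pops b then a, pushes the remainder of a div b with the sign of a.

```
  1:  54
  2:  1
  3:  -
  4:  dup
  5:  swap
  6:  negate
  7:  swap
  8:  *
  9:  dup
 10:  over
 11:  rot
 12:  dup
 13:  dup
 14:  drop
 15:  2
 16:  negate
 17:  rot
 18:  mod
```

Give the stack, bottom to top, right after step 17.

54     : [54]
1      : [54, 1]
-      : [53]
dup    : [53, 53]
swap   : [53, 53]
negate : [53, -53]
swap   : [-53, 53]
*      : [-2809]
dup    : [-2809, -2809]
over   : [-2809, -2809, -2809]
rot    : [-2809, -2809, -2809]
dup    : [-2809, -2809, -2809, -2809]
dup    : [-2809, -2809, -2809, -2809, -2809]
drop   : [-2809, -2809, -2809, -2809]
2      : [-2809, -2809, -2809, -2809, 2]
negate : [-2809, -2809, -2809, -2809, -2]
rot    : [-2809, -2809, -2809, -2, -2809]

[-2809, -2809, -2809, -2, -2809]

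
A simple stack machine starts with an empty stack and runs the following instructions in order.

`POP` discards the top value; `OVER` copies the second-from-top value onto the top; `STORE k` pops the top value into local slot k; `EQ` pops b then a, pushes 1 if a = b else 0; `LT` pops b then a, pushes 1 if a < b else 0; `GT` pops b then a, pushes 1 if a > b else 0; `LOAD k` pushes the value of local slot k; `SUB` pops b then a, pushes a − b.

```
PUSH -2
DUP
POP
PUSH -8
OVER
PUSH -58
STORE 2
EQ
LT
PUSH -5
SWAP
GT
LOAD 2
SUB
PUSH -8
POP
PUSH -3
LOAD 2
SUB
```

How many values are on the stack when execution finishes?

PUSH -2   [-2]
DUP       [-2, -2]
POP       [-2]
PUSH -8   [-2, -8]
OVER      [-2, -8, -2]
PUSH -58  [-2, -8, -2, -58]
STORE 2   [-2, -8, -2]
EQ        [-2, 0]
LT        [1]
PUSH -5   [1, -5]
SWAP      [-5, 1]
GT        [0]
LOAD 2    [0, -58]
SUB       [58]
PUSH -8   [58, -8]
POP       [58]
PUSH -3   [58, -3]
LOAD 2    [58, -3, -58]
SUB       [58, 55]

2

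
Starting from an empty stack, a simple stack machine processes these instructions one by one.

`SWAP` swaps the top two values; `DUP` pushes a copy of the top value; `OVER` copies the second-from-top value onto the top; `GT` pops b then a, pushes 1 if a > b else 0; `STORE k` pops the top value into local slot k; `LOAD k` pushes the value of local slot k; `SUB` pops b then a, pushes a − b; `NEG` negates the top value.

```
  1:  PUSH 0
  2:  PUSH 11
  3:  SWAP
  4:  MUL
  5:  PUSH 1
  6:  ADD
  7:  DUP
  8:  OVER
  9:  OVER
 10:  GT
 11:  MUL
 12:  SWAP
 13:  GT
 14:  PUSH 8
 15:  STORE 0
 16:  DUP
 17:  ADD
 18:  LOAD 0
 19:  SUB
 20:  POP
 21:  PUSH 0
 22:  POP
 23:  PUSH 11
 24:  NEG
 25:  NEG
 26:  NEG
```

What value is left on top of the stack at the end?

-11

PUSH 0  → [0]
PUSH 11 → [0, 11]
SWAP    → [11, 0]
MUL     → [0]
PUSH 1  → [0, 1]
ADD     → [1]
DUP     → [1, 1]
OVER    → [1, 1, 1]
OVER    → [1, 1, 1, 1]
GT      → [1, 1, 0]
MUL     → [1, 0]
SWAP    → [0, 1]
GT      → [0]
PUSH 8  → [0, 8]
STORE 0 → [0]
DUP     → [0, 0]
ADD     → [0]
LOAD 0  → [0, 8]
SUB     → [-8]
POP     → []
PUSH 0  → [0]
POP     → []
PUSH 11 → [11]
NEG     → [-11]
NEG     → [11]
NEG     → [-11]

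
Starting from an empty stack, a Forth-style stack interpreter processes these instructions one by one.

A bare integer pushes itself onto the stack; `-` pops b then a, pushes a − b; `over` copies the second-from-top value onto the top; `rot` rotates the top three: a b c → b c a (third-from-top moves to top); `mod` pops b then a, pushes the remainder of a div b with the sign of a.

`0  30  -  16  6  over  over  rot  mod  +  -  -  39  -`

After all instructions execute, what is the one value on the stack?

0     [0]
30    [0, 30]
-     [-30]
16    [-30, 16]
6     [-30, 16, 6]
over  [-30, 16, 6, 16]
over  [-30, 16, 6, 16, 6]
rot   [-30, 16, 16, 6, 6]
mod   [-30, 16, 16, 0]
+     [-30, 16, 16]
-     [-30, 0]
-     [-30]
39    [-30, 39]
-     [-69]

-69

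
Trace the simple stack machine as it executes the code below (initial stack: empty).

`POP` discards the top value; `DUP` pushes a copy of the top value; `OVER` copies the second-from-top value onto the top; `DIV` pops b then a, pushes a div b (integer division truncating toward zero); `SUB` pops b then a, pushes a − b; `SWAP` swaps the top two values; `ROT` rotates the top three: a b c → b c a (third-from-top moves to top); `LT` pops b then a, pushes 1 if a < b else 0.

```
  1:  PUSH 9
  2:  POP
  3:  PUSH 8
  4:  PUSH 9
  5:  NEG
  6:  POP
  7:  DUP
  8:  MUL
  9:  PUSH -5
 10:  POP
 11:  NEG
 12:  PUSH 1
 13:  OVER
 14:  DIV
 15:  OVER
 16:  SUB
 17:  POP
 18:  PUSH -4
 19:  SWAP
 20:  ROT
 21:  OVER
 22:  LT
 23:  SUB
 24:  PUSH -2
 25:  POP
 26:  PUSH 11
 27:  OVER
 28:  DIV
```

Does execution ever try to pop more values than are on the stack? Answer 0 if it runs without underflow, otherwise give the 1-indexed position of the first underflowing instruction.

PUSH 9  -> [9]
POP     -> []
PUSH 8  -> [8]
PUSH 9  -> [8, 9]
NEG     -> [8, -9]
POP     -> [8]
DUP     -> [8, 8]
MUL     -> [64]
PUSH -5 -> [64, -5]
POP     -> [64]
NEG     -> [-64]
PUSH 1  -> [-64, 1]
OVER    -> [-64, 1, -64]
DIV     -> [-64, 0]
OVER    -> [-64, 0, -64]
SUB     -> [-64, 64]
POP     -> [-64]
PUSH -4 -> [-64, -4]
SWAP    -> [-4, -64]
ROT  — needs 3 operands, stack has 2 → underflow

20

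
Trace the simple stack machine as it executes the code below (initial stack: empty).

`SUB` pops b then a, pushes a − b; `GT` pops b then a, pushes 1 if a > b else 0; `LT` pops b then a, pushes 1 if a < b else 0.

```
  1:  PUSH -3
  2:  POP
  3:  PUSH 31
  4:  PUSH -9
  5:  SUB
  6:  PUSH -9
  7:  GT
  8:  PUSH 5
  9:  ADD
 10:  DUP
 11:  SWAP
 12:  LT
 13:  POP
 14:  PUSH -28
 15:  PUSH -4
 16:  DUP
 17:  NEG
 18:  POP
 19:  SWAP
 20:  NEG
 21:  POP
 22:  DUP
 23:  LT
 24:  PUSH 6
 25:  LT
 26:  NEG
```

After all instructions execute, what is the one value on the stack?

-1

PUSH -3  : -3
POP      : (empty)
PUSH 31  : 31
PUSH -9  : 31 -9
SUB      : 40
PUSH -9  : 40 -9
GT       : 1
PUSH 5   : 1 5
ADD      : 6
DUP      : 6 6
SWAP     : 6 6
LT       : 0
POP      : (empty)
PUSH -28 : -28
PUSH -4  : -28 -4
DUP      : -28 -4 -4
NEG      : -28 -4 4
POP      : -28 -4
SWAP     : -4 -28
NEG      : -4 28
POP      : -4
DUP      : -4 -4
LT       : 0
PUSH 6   : 0 6
LT       : 1
NEG      : -1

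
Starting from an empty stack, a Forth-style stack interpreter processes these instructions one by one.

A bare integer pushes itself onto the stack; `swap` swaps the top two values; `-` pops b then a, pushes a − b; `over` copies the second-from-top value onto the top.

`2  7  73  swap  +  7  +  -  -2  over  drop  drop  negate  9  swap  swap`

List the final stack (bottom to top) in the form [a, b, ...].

[85, 9]

2      : [2]
7      : [2, 7]
73     : [2, 7, 73]
swap   : [2, 73, 7]
+      : [2, 80]
7      : [2, 80, 7]
+      : [2, 87]
-      : [-85]
-2     : [-85, -2]
over   : [-85, -2, -85]
drop   : [-85, -2]
drop   : [-85]
negate : [85]
9      : [85, 9]
swap   : [9, 85]
swap   : [85, 9]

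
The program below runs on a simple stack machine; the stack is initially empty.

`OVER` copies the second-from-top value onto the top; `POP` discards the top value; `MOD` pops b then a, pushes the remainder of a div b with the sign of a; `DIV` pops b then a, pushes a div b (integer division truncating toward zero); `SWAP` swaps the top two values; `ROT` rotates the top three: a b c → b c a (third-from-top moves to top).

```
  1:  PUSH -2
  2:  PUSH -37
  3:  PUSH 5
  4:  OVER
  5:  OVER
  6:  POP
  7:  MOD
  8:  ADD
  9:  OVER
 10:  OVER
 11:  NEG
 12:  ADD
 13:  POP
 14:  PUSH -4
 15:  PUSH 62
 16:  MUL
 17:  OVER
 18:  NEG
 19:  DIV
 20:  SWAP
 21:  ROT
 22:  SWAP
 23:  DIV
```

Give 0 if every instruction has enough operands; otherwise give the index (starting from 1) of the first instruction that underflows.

PUSH -2  -> [-2]
PUSH -37 -> [-2, -37]
PUSH 5   -> [-2, -37, 5]
OVER     -> [-2, -37, 5, -37]
OVER     -> [-2, -37, 5, -37, 5]
POP      -> [-2, -37, 5, -37]
MOD      -> [-2, -37, 5]
ADD      -> [-2, -32]
OVER     -> [-2, -32, -2]
OVER     -> [-2, -32, -2, -32]
NEG      -> [-2, -32, -2, 32]
ADD      -> [-2, -32, 30]
POP      -> [-2, -32]
PUSH -4  -> [-2, -32, -4]
PUSH 62  -> [-2, -32, -4, 62]
MUL      -> [-2, -32, -248]
OVER     -> [-2, -32, -248, -32]
NEG      -> [-2, -32, -248, 32]
DIV      -> [-2, -32, -7]
SWAP     -> [-2, -7, -32]
ROT      -> [-7, -32, -2]
SWAP     -> [-7, -2, -32]
DIV      -> [-7, 0]

0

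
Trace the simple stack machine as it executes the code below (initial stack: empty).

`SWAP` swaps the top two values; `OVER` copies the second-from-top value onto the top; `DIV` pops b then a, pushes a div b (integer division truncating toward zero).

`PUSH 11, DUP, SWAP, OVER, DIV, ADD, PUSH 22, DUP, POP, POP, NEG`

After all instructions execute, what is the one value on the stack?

-12

PUSH 11 : [11]
DUP     : [11, 11]
SWAP    : [11, 11]
OVER    : [11, 11, 11]
DIV     : [11, 1]
ADD     : [12]
PUSH 22 : [12, 22]
DUP     : [12, 22, 22]
POP     : [12, 22]
POP     : [12]
NEG     : [-12]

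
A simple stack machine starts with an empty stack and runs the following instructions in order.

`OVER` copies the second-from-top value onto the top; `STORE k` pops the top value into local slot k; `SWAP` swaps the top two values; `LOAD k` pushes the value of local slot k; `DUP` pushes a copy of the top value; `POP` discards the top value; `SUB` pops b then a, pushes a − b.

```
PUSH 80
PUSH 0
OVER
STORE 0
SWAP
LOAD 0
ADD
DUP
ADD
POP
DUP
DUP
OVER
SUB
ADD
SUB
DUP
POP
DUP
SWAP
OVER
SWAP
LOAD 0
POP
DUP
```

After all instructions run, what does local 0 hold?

80

PUSH 80 : [80]
PUSH 0  : [80, 0]
OVER    : [80, 0, 80]
STORE 0 : [80, 0]
SWAP    : [0, 80]
LOAD 0  : [0, 80, 80]
ADD     : [0, 160]
DUP     : [0, 160, 160]
ADD     : [0, 320]
POP     : [0]
DUP     : [0, 0]
DUP     : [0, 0, 0]
OVER    : [0, 0, 0, 0]
SUB     : [0, 0, 0]
ADD     : [0, 0]
SUB     : [0]
DUP     : [0, 0]
POP     : [0]
DUP     : [0, 0]
SWAP    : [0, 0]
OVER    : [0, 0, 0]
SWAP    : [0, 0, 0]
LOAD 0  : [0, 0, 0, 80]
POP     : [0, 0, 0]
DUP     : [0, 0, 0, 0]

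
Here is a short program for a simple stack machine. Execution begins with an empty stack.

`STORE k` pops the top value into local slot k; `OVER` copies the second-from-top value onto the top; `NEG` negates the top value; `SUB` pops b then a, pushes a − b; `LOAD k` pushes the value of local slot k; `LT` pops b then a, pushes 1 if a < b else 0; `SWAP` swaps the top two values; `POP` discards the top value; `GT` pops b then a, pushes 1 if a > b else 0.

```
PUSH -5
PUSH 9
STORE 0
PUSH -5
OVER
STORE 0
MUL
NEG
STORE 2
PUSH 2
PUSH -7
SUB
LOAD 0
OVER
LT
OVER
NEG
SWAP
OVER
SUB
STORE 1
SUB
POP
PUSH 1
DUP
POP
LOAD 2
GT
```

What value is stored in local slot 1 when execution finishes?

10

PUSH -5 : [-5]
PUSH 9  : [-5, 9]
STORE 0 : [-5]
PUSH -5 : [-5, -5]
OVER    : [-5, -5, -5]
STORE 0 : [-5, -5]
MUL     : [25]
NEG     : [-25]
STORE 2 : []
PUSH 2  : [2]
PUSH -7 : [2, -7]
SUB     : [9]
LOAD 0  : [9, -5]
OVER    : [9, -5, 9]
LT      : [9, 1]
OVER    : [9, 1, 9]
NEG     : [9, 1, -9]
SWAP    : [9, -9, 1]
OVER    : [9, -9, 1, -9]
SUB     : [9, -9, 10]
STORE 1 : [9, -9]
SUB     : [18]
POP     : []
PUSH 1  : [1]
DUP     : [1, 1]
POP     : [1]
LOAD 2  : [1, -25]
GT      : [1]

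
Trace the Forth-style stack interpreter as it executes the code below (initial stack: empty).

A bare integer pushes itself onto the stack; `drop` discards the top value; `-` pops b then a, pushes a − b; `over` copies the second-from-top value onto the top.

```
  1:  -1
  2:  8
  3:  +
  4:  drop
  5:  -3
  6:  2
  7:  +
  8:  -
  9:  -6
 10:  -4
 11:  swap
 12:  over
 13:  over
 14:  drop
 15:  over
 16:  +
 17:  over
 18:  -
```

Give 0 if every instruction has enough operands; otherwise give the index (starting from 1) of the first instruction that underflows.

8

-1    -1
8     -1 8
+     7
drop  (empty)
-3    -3
2     -3 2
+     -1
-  — needs 2 operands, stack has 1 → underflow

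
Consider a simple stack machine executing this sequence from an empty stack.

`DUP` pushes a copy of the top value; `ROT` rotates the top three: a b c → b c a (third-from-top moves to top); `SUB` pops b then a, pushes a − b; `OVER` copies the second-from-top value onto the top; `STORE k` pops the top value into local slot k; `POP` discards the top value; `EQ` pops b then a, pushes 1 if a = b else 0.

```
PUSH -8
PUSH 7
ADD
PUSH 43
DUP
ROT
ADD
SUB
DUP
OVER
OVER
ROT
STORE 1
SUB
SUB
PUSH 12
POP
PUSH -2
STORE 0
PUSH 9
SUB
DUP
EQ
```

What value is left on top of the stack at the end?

PUSH -8 -> [-8]
PUSH 7  -> [-8, 7]
ADD     -> [-1]
PUSH 43 -> [-1, 43]
DUP     -> [-1, 43, 43]
ROT     -> [43, 43, -1]
ADD     -> [43, 42]
SUB     -> [1]
DUP     -> [1, 1]
OVER    -> [1, 1, 1]
OVER    -> [1, 1, 1, 1]
ROT     -> [1, 1, 1, 1]
STORE 1 -> [1, 1, 1]
SUB     -> [1, 0]
SUB     -> [1]
PUSH 12 -> [1, 12]
POP     -> [1]
PUSH -2 -> [1, -2]
STORE 0 -> [1]
PUSH 9  -> [1, 9]
SUB     -> [-8]
DUP     -> [-8, -8]
EQ      -> [1]

1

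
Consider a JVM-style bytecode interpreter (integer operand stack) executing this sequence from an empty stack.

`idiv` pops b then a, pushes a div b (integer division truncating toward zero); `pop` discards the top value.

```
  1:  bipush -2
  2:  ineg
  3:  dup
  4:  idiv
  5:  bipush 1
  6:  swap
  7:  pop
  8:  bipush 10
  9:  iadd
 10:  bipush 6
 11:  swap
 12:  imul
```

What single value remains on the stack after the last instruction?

66

bipush -2 -> [-2]
ineg      -> [2]
dup       -> [2, 2]
idiv      -> [1]
bipush 1  -> [1, 1]
swap      -> [1, 1]
pop       -> [1]
bipush 10 -> [1, 10]
iadd      -> [11]
bipush 6  -> [11, 6]
swap      -> [6, 11]
imul      -> [66]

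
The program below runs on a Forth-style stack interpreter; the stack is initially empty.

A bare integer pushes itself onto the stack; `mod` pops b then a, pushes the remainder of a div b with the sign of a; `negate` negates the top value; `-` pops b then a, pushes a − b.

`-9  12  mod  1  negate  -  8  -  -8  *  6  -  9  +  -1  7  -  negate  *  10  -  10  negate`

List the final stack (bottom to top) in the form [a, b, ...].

[1038, -10]

-9     : [-9]
12     : [-9, 12]
mod    : [-9]
1      : [-9, 1]
negate : [-9, -1]
-      : [-8]
8      : [-8, 8]
-      : [-16]
-8     : [-16, -8]
*      : [128]
6      : [128, 6]
-      : [122]
9      : [122, 9]
+      : [131]
-1     : [131, -1]
7      : [131, -1, 7]
-      : [131, -8]
negate : [131, 8]
*      : [1048]
10     : [1048, 10]
-      : [1038]
10     : [1038, 10]
negate : [1038, -10]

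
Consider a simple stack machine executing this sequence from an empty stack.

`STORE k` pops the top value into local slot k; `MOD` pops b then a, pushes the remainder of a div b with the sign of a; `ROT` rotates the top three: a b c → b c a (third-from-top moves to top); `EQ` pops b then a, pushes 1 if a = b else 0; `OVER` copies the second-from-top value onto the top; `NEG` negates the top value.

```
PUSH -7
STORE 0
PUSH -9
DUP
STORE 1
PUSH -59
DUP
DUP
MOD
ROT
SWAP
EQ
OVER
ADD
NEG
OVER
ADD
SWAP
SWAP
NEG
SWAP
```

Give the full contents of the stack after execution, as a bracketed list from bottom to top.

PUSH -7  -> [-7]
STORE 0  -> []
PUSH -9  -> [-9]
DUP      -> [-9, -9]
STORE 1  -> [-9]
PUSH -59 -> [-9, -59]
DUP      -> [-9, -59, -59]
DUP      -> [-9, -59, -59, -59]
MOD      -> [-9, -59, 0]
ROT      -> [-59, 0, -9]
SWAP     -> [-59, -9, 0]
EQ       -> [-59, 0]
OVER     -> [-59, 0, -59]
ADD      -> [-59, -59]
NEG      -> [-59, 59]
OVER     -> [-59, 59, -59]
ADD      -> [-59, 0]
SWAP     -> [0, -59]
SWAP     -> [-59, 0]
NEG      -> [-59, 0]
SWAP     -> [0, -59]

[0, -59]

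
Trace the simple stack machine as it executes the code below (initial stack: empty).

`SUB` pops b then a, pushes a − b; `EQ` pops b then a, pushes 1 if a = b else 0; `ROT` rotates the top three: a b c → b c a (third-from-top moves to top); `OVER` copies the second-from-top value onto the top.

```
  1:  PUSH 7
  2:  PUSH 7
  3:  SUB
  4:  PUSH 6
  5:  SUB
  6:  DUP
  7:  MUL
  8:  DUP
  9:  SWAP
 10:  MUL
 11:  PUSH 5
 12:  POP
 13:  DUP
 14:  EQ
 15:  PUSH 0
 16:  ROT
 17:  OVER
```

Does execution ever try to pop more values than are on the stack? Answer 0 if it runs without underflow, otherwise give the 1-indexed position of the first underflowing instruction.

16

PUSH 7 → [7]
PUSH 7 → [7, 7]
SUB    → [0]
PUSH 6 → [0, 6]
SUB    → [-6]
DUP    → [-6, -6]
MUL    → [36]
DUP    → [36, 36]
SWAP   → [36, 36]
MUL    → [1296]
PUSH 5 → [1296, 5]
POP    → [1296]
DUP    → [1296, 1296]
EQ     → [1]
PUSH 0 → [1, 0]
ROT  — needs 3 operands, stack has 2 → underflow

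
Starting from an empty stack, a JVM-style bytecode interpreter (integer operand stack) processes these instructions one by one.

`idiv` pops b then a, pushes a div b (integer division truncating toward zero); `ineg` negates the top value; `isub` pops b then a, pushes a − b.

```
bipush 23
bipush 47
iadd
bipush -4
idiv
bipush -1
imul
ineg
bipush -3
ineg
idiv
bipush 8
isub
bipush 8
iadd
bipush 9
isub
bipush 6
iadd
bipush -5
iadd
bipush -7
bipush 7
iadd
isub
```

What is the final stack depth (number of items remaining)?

bipush 23 → 23
bipush 47 → 23 47
iadd      → 70
bipush -4 → 70 -4
idiv      → -17
bipush -1 → -17 -1
imul      → 17
ineg      → -17
bipush -3 → -17 -3
ineg      → -17 3
idiv      → -5
bipush 8  → -5 8
isub      → -13
bipush 8  → -13 8
iadd      → -5
bipush 9  → -5 9
isub      → -14
bipush 6  → -14 6
iadd      → -8
bipush -5 → -8 -5
iadd      → -13
bipush -7 → -13 -7
bipush 7  → -13 -7 7
iadd      → -13 0
isub      → -13

1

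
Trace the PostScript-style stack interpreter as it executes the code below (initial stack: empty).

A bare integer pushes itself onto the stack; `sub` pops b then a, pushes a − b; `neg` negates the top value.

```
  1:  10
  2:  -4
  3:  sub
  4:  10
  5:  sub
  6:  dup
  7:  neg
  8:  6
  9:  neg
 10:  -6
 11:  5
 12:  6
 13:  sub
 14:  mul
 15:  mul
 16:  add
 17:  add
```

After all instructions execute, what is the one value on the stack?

-36

10   10
-4   10 -4
sub  14
10   14 10
sub  4
dup  4 4
neg  4 -4
6    4 -4 6
neg  4 -4 -6
-6   4 -4 -6 -6
5    4 -4 -6 -6 5
6    4 -4 -6 -6 5 6
sub  4 -4 -6 -6 -1
mul  4 -4 -6 6
mul  4 -4 -36
add  4 -40
add  -36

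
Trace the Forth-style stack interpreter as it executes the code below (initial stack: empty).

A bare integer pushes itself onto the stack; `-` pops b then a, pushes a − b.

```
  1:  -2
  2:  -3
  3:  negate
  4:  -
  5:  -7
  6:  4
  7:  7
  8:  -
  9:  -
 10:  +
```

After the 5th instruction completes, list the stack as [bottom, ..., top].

-2     -> -2
-3     -> -2 -3
negate -> -2 3
-      -> -5
-7     -> -5 -7

[-5, -7]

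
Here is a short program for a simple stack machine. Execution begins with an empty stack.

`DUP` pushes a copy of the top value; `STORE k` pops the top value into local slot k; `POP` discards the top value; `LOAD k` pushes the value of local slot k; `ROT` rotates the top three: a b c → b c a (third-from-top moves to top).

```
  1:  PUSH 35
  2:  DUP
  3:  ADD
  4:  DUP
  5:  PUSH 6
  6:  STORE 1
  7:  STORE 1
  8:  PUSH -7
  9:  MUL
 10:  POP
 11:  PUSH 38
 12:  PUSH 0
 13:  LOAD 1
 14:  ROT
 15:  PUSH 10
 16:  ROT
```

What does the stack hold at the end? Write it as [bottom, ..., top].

PUSH 35 → 35
DUP     → 35 35
ADD     → 70
DUP     → 70 70
PUSH 6  → 70 70 6
STORE 1 → 70 70
STORE 1 → 70
PUSH -7 → 70 -7
MUL     → -490
POP     → (empty)
PUSH 38 → 38
PUSH 0  → 38 0
LOAD 1  → 38 0 70
ROT     → 0 70 38
PUSH 10 → 0 70 38 10
ROT     → 0 38 10 70

[0, 38, 10, 70]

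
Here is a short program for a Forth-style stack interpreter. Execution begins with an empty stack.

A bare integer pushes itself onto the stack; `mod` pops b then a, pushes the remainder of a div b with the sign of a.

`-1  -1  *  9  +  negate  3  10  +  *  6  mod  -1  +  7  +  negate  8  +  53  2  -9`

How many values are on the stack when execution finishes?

-1     -> -1
-1     -> -1 -1
*      -> 1
9      -> 1 9
+      -> 10
negate -> -10
3      -> -10 3
10     -> -10 3 10
+      -> -10 13
*      -> -130
6      -> -130 6
mod    -> -4
-1     -> -4 -1
+      -> -5
7      -> -5 7
+      -> 2
negate -> -2
8      -> -2 8
+      -> 6
53     -> 6 53
2      -> 6 53 2
-9     -> 6 53 2 -9

4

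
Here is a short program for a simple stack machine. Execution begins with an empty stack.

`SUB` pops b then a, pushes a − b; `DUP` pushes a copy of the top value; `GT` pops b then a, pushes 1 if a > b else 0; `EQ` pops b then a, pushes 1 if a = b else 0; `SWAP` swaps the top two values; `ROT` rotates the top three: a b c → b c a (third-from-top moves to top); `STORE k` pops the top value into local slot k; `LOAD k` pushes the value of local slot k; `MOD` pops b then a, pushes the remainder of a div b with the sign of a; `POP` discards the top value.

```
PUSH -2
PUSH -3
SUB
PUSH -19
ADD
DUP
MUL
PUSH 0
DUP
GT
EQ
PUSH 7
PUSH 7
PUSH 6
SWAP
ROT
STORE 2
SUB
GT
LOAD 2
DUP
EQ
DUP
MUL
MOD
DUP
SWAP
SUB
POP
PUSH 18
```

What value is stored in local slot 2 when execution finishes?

PUSH -2  → [-2]
PUSH -3  → [-2, -3]
SUB      → [1]
PUSH -19 → [1, -19]
ADD      → [-18]
DUP      → [-18, -18]
MUL      → [324]
PUSH 0   → [324, 0]
DUP      → [324, 0, 0]
GT       → [324, 0]
EQ       → [0]
PUSH 7   → [0, 7]
PUSH 7   → [0, 7, 7]
PUSH 6   → [0, 7, 7, 6]
SWAP     → [0, 7, 6, 7]
ROT      → [0, 6, 7, 7]
STORE 2  → [0, 6, 7]
SUB      → [0, -1]
GT       → [1]
LOAD 2   → [1, 7]
DUP      → [1, 7, 7]
EQ       → [1, 1]
DUP      → [1, 1, 1]
MUL      → [1, 1]
MOD      → [0]
DUP      → [0, 0]
SWAP     → [0, 0]
SUB      → [0]
POP      → []
PUSH 18  → [18]

7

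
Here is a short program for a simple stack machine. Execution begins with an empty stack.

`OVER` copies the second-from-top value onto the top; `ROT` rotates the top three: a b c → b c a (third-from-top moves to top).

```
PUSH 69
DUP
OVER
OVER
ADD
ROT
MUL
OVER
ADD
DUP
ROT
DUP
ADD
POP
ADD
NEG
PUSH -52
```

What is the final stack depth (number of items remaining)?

PUSH 69  : 69
DUP      : 69 69
OVER     : 69 69 69
OVER     : 69 69 69 69
ADD      : 69 69 138
ROT      : 69 138 69
MUL      : 69 9522
OVER     : 69 9522 69
ADD      : 69 9591
DUP      : 69 9591 9591
ROT      : 9591 9591 69
DUP      : 9591 9591 69 69
ADD      : 9591 9591 138
POP      : 9591 9591
ADD      : 19182
NEG      : -19182
PUSH -52 : -19182 -52

2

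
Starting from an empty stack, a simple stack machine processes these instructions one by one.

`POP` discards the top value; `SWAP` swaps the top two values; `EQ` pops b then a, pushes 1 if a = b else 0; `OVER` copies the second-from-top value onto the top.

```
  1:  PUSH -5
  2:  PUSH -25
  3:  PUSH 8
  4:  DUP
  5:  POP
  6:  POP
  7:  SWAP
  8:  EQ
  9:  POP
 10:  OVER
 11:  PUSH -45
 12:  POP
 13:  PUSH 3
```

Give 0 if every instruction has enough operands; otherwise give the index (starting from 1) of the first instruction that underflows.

10

PUSH -5  : -5
PUSH -25 : -5 -25
PUSH 8   : -5 -25 8
DUP      : -5 -25 8 8
POP      : -5 -25 8
POP      : -5 -25
SWAP     : -25 -5
EQ       : 0
POP      : (empty)
OVER  — needs 2 operands, stack has 0 → underflow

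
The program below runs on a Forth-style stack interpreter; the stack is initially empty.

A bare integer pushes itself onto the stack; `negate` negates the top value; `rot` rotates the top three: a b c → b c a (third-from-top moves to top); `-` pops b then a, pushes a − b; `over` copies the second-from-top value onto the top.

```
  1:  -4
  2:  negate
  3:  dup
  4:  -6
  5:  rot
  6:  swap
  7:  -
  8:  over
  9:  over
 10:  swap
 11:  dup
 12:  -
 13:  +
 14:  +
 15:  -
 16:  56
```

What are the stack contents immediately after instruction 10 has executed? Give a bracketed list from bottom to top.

-4     : [-4]
negate : [4]
dup    : [4, 4]
-6     : [4, 4, -6]
rot    : [4, -6, 4]
swap   : [4, 4, -6]
-      : [4, 10]
over   : [4, 10, 4]
over   : [4, 10, 4, 10]
swap   : [4, 10, 10, 4]

[4, 10, 10, 4]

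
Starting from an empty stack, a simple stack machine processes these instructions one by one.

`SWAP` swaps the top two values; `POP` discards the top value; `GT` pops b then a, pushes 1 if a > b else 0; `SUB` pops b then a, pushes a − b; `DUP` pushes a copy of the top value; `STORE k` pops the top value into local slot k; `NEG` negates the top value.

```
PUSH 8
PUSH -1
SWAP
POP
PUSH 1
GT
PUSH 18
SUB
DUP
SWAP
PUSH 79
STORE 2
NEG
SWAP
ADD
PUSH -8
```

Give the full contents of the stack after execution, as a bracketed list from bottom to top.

[0, -8]

PUSH 8   8
PUSH -1  8 -1
SWAP     -1 8
POP      -1
PUSH 1   -1 1
GT       0
PUSH 18  0 18
SUB      -18
DUP      -18 -18
SWAP     -18 -18
PUSH 79  -18 -18 79
STORE 2  -18 -18
NEG      -18 18
SWAP     18 -18
ADD      0
PUSH -8  0 -8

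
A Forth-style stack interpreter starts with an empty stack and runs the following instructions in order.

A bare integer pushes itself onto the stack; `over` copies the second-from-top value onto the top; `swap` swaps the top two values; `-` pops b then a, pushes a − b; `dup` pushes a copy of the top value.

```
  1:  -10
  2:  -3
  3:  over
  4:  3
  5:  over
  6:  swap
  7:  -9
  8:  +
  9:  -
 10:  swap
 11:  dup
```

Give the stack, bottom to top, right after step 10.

-10  -> -10
-3   -> -10 -3
over -> -10 -3 -10
3    -> -10 -3 -10 3
over -> -10 -3 -10 3 -10
swap -> -10 -3 -10 -10 3
-9   -> -10 -3 -10 -10 3 -9
+    -> -10 -3 -10 -10 -6
-    -> -10 -3 -10 -4
swap -> -10 -3 -4 -10

[-10, -3, -4, -10]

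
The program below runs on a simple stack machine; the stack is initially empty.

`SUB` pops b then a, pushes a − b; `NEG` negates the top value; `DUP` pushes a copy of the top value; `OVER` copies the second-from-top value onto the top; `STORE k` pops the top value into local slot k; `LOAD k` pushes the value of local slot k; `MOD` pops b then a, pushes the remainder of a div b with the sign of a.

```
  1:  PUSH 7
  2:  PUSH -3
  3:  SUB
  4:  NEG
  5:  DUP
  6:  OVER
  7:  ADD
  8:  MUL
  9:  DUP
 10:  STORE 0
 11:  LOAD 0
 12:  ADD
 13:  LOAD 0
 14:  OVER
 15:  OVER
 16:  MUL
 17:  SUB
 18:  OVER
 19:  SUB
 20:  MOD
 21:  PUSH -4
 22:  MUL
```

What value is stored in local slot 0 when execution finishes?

200

PUSH 7  -> 7
PUSH -3 -> 7 -3
SUB     -> 10
NEG     -> -10
DUP     -> -10 -10
OVER    -> -10 -10 -10
ADD     -> -10 -20
MUL     -> 200
DUP     -> 200 200
STORE 0 -> 200
LOAD 0  -> 200 200
ADD     -> 400
LOAD 0  -> 400 200
OVER    -> 400 200 400
OVER    -> 400 200 400 200
MUL     -> 400 200 80000
SUB     -> 400 -79800
OVER    -> 400 -79800 400
SUB     -> 400 -80200
MOD     -> 400
PUSH -4 -> 400 -4
MUL     -> -1600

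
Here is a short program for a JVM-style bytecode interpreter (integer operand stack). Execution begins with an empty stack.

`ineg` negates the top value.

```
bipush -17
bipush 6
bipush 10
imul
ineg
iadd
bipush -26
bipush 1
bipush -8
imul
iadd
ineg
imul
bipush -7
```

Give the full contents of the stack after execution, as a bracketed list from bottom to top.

bipush -17 -> [-17]
bipush 6   -> [-17, 6]
bipush 10  -> [-17, 6, 10]
imul       -> [-17, 60]
ineg       -> [-17, -60]
iadd       -> [-77]
bipush -26 -> [-77, -26]
bipush 1   -> [-77, -26, 1]
bipush -8  -> [-77, -26, 1, -8]
imul       -> [-77, -26, -8]
iadd       -> [-77, -34]
ineg       -> [-77, 34]
imul       -> [-2618]
bipush -7  -> [-2618, -7]

[-2618, -7]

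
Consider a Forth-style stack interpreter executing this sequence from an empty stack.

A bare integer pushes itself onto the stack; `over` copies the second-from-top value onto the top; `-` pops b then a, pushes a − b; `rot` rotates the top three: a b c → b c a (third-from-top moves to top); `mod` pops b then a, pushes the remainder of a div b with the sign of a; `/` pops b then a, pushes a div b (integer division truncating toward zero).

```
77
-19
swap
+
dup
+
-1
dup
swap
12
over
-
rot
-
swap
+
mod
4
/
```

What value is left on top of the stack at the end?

3

77   → [77]
-19  → [77, -19]
swap → [-19, 77]
+    → [58]
dup  → [58, 58]
+    → [116]
-1   → [116, -1]
dup  → [116, -1, -1]
swap → [116, -1, -1]
12   → [116, -1, -1, 12]
over → [116, -1, -1, 12, -1]
-    → [116, -1, -1, 13]
rot  → [116, -1, 13, -1]
-    → [116, -1, 14]
swap → [116, 14, -1]
+    → [116, 13]
mod  → [12]
4    → [12, 4]
/    → [3]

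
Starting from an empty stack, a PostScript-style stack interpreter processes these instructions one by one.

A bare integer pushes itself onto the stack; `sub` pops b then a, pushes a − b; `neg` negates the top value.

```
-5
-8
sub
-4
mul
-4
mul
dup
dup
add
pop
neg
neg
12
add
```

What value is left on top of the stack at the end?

-5  : [-5]
-8  : [-5, -8]
sub : [3]
-4  : [3, -4]
mul : [-12]
-4  : [-12, -4]
mul : [48]
dup : [48, 48]
dup : [48, 48, 48]
add : [48, 96]
pop : [48]
neg : [-48]
neg : [48]
12  : [48, 12]
add : [60]

60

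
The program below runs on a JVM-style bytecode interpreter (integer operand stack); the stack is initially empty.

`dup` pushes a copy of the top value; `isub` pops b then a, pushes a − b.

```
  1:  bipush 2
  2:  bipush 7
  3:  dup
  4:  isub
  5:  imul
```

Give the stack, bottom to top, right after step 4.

bipush 2 -> 2
bipush 7 -> 2 7
dup      -> 2 7 7
isub     -> 2 0

[2, 0]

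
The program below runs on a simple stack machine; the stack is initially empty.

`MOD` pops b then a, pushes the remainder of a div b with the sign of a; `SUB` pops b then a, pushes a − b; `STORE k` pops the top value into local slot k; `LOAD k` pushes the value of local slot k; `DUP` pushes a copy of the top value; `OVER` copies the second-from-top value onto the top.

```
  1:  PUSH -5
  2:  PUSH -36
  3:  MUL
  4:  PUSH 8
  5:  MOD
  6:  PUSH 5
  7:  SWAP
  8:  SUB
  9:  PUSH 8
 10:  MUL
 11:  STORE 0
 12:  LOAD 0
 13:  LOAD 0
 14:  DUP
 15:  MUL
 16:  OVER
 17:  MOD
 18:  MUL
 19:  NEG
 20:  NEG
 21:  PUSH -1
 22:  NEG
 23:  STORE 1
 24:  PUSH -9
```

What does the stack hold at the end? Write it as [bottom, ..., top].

PUSH -5  -> [-5]
PUSH -36 -> [-5, -36]
MUL      -> [180]
PUSH 8   -> [180, 8]
MOD      -> [4]
PUSH 5   -> [4, 5]
SWAP     -> [5, 4]
SUB      -> [1]
PUSH 8   -> [1, 8]
MUL      -> [8]
STORE 0  -> []
LOAD 0   -> [8]
LOAD 0   -> [8, 8]
DUP      -> [8, 8, 8]
MUL      -> [8, 64]
OVER     -> [8, 64, 8]
MOD      -> [8, 0]
MUL      -> [0]
NEG      -> [0]
NEG      -> [0]
PUSH -1  -> [0, -1]
NEG      -> [0, 1]
STORE 1  -> [0]
PUSH -9  -> [0, -9]

[0, -9]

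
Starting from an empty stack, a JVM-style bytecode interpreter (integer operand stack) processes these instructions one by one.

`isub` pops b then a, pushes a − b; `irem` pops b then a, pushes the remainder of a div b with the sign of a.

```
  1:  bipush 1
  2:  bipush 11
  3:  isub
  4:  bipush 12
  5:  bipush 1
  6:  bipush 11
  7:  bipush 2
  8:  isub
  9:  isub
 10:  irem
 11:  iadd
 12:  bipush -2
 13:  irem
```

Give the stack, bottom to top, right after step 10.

bipush 1  -> 1
bipush 11 -> 1 11
isub      -> -10
bipush 12 -> -10 12
bipush 1  -> -10 12 1
bipush 11 -> -10 12 1 11
bipush 2  -> -10 12 1 11 2
isub      -> -10 12 1 9
isub      -> -10 12 -8
irem      -> -10 4

[-10, 4]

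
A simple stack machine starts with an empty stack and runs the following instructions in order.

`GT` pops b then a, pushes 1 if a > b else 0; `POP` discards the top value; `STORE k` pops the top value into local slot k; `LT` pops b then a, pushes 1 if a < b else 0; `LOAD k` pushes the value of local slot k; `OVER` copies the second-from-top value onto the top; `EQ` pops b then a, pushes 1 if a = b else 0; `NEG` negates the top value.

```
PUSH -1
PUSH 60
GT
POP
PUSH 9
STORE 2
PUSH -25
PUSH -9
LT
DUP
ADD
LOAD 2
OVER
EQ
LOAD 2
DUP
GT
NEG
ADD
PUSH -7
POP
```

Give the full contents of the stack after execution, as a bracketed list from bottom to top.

[2, 0]

PUSH -1  -> -1
PUSH 60  -> -1 60
GT       -> 0
POP      -> (empty)
PUSH 9   -> 9
STORE 2  -> (empty)
PUSH -25 -> -25
PUSH -9  -> -25 -9
LT       -> 1
DUP      -> 1 1
ADD      -> 2
LOAD 2   -> 2 9
OVER     -> 2 9 2
EQ       -> 2 0
LOAD 2   -> 2 0 9
DUP      -> 2 0 9 9
GT       -> 2 0 0
NEG      -> 2 0 0
ADD      -> 2 0
PUSH -7  -> 2 0 -7
POP      -> 2 0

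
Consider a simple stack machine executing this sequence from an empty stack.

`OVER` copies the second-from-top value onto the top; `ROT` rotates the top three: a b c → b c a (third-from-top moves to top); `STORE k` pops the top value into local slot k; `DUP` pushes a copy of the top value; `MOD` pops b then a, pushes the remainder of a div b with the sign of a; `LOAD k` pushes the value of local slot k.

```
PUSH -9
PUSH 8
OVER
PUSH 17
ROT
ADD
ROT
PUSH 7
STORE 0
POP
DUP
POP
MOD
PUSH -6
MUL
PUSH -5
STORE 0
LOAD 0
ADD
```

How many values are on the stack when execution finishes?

PUSH -9 -> -9
PUSH 8  -> -9 8
OVER    -> -9 8 -9
PUSH 17 -> -9 8 -9 17
ROT     -> -9 -9 17 8
ADD     -> -9 -9 25
ROT     -> -9 25 -9
PUSH 7  -> -9 25 -9 7
STORE 0 -> -9 25 -9
POP     -> -9 25
DUP     -> -9 25 25
POP     -> -9 25
MOD     -> -9
PUSH -6 -> -9 -6
MUL     -> 54
PUSH -5 -> 54 -5
STORE 0 -> 54
LOAD 0  -> 54 -5
ADD     -> 49

1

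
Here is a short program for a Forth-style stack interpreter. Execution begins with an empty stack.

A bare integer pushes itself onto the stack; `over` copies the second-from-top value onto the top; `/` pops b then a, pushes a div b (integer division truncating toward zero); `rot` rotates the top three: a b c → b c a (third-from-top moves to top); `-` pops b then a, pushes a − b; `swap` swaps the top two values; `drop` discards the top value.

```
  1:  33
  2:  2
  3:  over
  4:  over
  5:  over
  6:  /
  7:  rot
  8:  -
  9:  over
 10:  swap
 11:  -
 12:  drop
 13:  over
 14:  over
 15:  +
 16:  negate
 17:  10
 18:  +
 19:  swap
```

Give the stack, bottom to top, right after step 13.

33    33
2     33 2
over  33 2 33
over  33 2 33 2
over  33 2 33 2 33
/     33 2 33 0
rot   33 33 0 2
-     33 33 -2
over  33 33 -2 33
swap  33 33 33 -2
-     33 33 35
drop  33 33
over  33 33 33

[33, 33, 33]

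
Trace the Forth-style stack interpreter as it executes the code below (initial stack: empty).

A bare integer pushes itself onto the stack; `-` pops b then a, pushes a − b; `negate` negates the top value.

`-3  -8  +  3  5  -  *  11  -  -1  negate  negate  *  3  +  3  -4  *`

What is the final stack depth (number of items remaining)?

-3      -3
-8      -3 -8
+       -11
3       -11 3
5       -11 3 5
-       -11 -2
*       22
11      22 11
-       11
-1      11 -1
negate  11 1
negate  11 -1
*       -11
3       -11 3
+       -8
3       -8 3
-4      -8 3 -4
*       -8 -12

2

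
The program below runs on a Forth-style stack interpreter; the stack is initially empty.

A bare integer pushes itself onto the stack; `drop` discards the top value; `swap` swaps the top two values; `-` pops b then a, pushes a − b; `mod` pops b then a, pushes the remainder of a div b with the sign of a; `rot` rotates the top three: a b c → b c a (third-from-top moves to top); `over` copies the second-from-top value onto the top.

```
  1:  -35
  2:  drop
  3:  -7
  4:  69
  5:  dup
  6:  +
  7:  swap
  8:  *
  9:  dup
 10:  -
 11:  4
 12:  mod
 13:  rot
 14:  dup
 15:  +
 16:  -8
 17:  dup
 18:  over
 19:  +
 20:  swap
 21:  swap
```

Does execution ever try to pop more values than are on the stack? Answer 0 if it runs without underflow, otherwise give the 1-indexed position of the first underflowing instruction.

13

-35  → -35
drop → (empty)
-7   → -7
69   → -7 69
dup  → -7 69 69
+    → -7 138
swap → 138 -7
*    → -966
dup  → -966 -966
-    → 0
4    → 0 4
mod  → 0
rot  — needs 3 operands, stack has 1 → underflow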